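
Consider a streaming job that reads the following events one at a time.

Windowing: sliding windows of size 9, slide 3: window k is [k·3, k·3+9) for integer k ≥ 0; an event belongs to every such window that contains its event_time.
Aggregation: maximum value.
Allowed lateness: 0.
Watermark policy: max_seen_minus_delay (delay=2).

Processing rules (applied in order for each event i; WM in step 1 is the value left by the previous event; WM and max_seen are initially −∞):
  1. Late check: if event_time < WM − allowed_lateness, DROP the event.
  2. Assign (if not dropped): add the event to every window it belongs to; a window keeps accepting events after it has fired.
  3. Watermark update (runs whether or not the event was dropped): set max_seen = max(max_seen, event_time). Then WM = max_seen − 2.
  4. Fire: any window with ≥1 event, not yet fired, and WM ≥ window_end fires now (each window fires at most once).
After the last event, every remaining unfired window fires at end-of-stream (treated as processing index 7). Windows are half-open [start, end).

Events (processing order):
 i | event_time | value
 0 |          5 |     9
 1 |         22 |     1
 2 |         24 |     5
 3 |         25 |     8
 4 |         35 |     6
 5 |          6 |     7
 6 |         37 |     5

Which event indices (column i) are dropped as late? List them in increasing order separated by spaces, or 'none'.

5

i=0 t=5 v=9: → [3,12),[0,9); WM=3
i=1 t=22 v=1: → [21,30),[18,27),[15,24); WM=20; [0,9) fires=9 [3,12) fires=9
i=2 t=24 v=5: → [24,33),[21,30),[18,27); WM=22
i=3 t=25 v=8: → [24,33),[21,30),[18,27); WM=23
i=4 t=35 v=6: → [33,42),[30,39),[27,36); WM=33; [15,24) fires=1 [18,27) fires=8 [21,30) fires=8 [24,33) fires=8
i=5 t=6 v=7: DROP (t<33-0); WM=33
i=6 t=37 v=5: → [36,45),[33,42),[30,39); WM=35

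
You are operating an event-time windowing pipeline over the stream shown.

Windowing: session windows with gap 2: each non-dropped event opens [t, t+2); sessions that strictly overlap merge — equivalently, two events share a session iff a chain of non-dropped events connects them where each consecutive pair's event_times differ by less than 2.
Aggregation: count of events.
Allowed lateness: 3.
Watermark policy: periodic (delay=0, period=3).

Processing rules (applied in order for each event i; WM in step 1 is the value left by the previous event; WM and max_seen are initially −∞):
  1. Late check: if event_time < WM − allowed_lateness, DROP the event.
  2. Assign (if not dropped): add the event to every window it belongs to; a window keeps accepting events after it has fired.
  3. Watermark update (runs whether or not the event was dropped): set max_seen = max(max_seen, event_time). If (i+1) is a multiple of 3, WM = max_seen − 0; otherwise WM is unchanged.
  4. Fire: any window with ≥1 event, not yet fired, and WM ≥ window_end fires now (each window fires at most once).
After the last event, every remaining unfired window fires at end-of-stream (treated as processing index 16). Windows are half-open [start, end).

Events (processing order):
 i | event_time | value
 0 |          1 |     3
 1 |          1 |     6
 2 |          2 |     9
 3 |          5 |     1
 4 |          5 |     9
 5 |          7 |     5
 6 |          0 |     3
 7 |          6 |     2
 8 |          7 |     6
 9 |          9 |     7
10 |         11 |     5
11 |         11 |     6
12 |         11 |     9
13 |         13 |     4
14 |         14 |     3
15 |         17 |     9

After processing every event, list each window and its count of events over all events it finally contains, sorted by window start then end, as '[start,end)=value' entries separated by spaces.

[1,4)=3 [5,9)=5 [9,11)=1 [11,13)=3 [13,16)=2 [17,19)=1

i=0 t=1 v=3: → [1,3); WM=−∞
i=1 t=1 v=6: → [1,3); WM=−∞
i=2 t=2 v=9: → [1,4); WM=2
i=3 t=5 v=1: → [5,7); WM=2
i=4 t=5 v=9: → [5,7); WM=2
i=5 t=7 v=5: → [7,9); WM=7
i=6 t=0 v=3: DROP (t<7-3); WM=7
i=7 t=6 v=2: → [5,9); WM=7
i=8 t=7 v=6: → [5,9); WM=7
i=9 t=9 v=7: → [9,11); WM=7
i=10 t=11 v=5: → [11,13); WM=7
i=11 t=11 v=6: → [11,13); WM=11
i=12 t=11 v=9: → [11,13); WM=11
i=13 t=13 v=4: → [13,15); WM=11
i=14 t=14 v=3: → [13,16); WM=14
i=15 t=17 v=9: → [17,19); WM=14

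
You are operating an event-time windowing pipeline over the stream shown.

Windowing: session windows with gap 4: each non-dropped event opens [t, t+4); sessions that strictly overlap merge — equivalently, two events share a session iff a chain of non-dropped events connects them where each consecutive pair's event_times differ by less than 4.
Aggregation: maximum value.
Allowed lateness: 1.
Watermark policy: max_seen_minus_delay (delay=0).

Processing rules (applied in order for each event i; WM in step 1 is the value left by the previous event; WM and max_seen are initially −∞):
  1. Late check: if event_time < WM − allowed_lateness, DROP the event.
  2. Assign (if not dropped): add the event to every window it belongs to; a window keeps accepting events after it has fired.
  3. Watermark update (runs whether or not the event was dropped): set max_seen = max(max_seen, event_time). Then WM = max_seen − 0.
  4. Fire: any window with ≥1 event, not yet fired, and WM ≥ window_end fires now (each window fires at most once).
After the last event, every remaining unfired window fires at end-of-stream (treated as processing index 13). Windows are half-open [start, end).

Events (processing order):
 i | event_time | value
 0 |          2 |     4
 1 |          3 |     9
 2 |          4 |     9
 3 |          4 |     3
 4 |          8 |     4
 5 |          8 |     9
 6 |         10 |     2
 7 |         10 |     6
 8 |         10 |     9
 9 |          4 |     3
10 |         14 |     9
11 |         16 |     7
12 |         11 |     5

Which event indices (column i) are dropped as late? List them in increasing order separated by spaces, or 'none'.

i=0 t=2 v=4: → [2,6); WM=2
i=1 t=3 v=9: → [2,7); WM=3
i=2 t=4 v=9: → [2,8); WM=4
i=3 t=4 v=3: → [2,8); WM=4
i=4 t=8 v=4: → [8,12); WM=8
i=5 t=8 v=9: → [8,12); WM=8
i=6 t=10 v=2: → [8,14); WM=10
i=7 t=10 v=6: → [8,14); WM=10
i=8 t=10 v=9: → [8,14); WM=10
i=9 t=4 v=3: DROP (t<10-1); WM=10
i=10 t=14 v=9: → [14,18); WM=14
i=11 t=16 v=7: → [14,20); WM=16
i=12 t=11 v=5: DROP (t<16-1); WM=16

9 12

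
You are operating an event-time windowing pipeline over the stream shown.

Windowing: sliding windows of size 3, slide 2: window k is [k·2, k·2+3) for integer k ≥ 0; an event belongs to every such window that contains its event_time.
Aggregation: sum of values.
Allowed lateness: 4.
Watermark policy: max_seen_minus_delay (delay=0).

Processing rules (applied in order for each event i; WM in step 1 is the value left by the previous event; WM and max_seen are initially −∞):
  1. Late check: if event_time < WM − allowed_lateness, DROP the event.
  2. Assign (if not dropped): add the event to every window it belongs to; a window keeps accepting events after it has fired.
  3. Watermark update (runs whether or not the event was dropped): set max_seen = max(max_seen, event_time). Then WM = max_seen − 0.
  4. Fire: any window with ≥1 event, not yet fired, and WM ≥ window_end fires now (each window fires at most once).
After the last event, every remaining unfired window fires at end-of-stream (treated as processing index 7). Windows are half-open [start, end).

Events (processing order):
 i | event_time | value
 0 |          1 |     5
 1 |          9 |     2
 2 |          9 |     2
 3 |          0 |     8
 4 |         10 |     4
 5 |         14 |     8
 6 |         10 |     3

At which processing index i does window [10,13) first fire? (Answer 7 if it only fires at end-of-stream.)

5

i=0 t=1 v=5: → [0,3); WM=1
i=1 t=9 v=2: → [8,11); WM=9; [0,3) fires=5
i=2 t=9 v=2: → [8,11); WM=9
i=3 t=0 v=8: DROP (t<9-4); WM=9
i=4 t=10 v=4: → [10,13),[8,11); WM=10
i=5 t=14 v=8: → [14,17),[12,15); WM=14; [8,11) fires=8 [10,13) fires=4
i=6 t=10 v=3: → [10,13),[8,11); WM=14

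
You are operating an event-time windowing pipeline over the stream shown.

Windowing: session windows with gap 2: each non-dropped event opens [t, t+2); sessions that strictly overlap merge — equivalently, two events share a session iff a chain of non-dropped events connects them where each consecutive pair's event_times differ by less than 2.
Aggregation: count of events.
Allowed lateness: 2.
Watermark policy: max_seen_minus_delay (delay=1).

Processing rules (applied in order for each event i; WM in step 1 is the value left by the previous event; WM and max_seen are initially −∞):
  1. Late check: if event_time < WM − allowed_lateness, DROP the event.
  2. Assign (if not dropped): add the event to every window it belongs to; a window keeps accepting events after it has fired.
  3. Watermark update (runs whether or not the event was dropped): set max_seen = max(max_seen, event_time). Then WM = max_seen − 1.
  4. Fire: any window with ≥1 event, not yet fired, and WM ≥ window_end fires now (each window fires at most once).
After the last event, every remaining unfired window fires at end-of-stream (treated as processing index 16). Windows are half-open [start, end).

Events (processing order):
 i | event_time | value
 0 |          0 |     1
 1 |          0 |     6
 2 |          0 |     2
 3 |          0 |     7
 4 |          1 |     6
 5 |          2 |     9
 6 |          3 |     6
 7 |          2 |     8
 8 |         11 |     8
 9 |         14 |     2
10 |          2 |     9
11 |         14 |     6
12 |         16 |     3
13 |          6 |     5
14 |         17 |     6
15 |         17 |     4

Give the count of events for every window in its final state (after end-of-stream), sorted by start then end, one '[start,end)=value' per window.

i=0 t=0 v=1: → [0,2); WM=-1
i=1 t=0 v=6: → [0,2); WM=-1
i=2 t=0 v=2: → [0,2); WM=-1
i=3 t=0 v=7: → [0,2); WM=-1
i=4 t=1 v=6: → [0,3); WM=0
i=5 t=2 v=9: → [0,4); WM=1
i=6 t=3 v=6: → [0,5); WM=2
i=7 t=2 v=8: → [0,5); WM=2
i=8 t=11 v=8: → [11,13); WM=10
i=9 t=14 v=2: → [14,16); WM=13
i=10 t=2 v=9: DROP (t<13-2); WM=13
i=11 t=14 v=6: → [14,16); WM=13
i=12 t=16 v=3: → [16,18); WM=15
i=13 t=6 v=5: DROP (t<15-2); WM=15
i=14 t=17 v=6: → [16,19); WM=16
i=15 t=17 v=4: → [16,19); WM=16

[0,5)=8 [11,13)=1 [14,16)=2 [16,19)=3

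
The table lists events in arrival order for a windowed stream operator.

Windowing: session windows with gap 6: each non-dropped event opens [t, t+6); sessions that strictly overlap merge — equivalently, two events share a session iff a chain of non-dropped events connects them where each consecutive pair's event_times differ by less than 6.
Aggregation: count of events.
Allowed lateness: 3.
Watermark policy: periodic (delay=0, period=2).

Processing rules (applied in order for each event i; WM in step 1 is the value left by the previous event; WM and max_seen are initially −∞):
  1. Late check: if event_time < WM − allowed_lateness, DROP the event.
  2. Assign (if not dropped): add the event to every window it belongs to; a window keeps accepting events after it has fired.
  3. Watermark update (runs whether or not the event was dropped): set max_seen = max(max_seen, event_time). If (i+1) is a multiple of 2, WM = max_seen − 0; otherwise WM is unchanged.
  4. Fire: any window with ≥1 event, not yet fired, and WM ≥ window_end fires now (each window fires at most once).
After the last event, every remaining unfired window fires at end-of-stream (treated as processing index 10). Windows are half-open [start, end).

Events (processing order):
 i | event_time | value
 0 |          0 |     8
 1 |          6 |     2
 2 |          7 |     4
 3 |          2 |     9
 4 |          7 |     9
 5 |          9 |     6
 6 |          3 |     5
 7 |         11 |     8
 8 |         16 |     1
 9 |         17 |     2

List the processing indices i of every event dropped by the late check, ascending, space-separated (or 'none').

i=0 t=0 v=8: → [0,6); WM=−∞
i=1 t=6 v=2: → [6,12); WM=6
i=2 t=7 v=4: → [6,13); WM=6
i=3 t=2 v=9: DROP (t<6-3); WM=7
i=4 t=7 v=9: → [6,13); WM=7
i=5 t=9 v=6: → [6,15); WM=9
i=6 t=3 v=5: DROP (t<9-3); WM=9
i=7 t=11 v=8: → [6,17); WM=11
i=8 t=16 v=1: → [6,22); WM=11
i=9 t=17 v=2: → [6,23); WM=17

3 6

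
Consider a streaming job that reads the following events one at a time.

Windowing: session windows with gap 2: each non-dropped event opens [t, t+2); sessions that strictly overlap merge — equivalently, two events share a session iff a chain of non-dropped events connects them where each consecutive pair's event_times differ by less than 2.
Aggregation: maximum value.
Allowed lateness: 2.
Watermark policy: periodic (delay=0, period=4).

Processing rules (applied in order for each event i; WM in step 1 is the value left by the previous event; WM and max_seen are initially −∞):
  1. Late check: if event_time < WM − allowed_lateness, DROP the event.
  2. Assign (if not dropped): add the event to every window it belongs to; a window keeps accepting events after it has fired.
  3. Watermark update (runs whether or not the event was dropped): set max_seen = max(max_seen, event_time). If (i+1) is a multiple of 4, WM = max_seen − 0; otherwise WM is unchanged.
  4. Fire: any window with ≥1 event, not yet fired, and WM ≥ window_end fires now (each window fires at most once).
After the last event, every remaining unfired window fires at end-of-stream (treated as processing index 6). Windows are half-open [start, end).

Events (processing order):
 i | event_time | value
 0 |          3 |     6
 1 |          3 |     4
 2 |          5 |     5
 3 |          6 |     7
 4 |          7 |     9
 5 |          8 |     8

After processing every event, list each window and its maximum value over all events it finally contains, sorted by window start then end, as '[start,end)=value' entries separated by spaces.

i=0 t=3 v=6: → [3,5); WM=−∞
i=1 t=3 v=4: → [3,5); WM=−∞
i=2 t=5 v=5: → [5,7); WM=−∞
i=3 t=6 v=7: → [5,8); WM=6
i=4 t=7 v=9: → [5,9); WM=6
i=5 t=8 v=8: → [5,10); WM=6

[3,5)=6 [5,10)=9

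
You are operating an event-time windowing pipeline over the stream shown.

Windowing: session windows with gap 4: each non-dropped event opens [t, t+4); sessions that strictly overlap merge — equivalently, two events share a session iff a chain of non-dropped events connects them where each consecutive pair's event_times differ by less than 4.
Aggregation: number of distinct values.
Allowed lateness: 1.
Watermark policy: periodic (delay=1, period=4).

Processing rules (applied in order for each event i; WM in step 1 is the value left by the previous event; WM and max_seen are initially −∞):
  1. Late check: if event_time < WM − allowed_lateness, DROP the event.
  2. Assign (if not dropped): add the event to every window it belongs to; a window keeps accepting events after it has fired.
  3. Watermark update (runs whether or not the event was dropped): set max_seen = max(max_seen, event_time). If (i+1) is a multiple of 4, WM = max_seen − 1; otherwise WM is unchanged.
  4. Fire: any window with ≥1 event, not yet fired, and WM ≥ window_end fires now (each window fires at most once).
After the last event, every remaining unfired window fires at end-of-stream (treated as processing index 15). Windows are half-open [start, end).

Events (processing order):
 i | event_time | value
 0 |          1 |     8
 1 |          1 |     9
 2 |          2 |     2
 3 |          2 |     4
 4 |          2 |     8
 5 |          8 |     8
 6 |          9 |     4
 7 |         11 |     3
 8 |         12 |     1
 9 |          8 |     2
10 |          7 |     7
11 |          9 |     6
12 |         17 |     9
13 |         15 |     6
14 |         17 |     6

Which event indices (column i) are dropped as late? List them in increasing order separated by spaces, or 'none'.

9 10

i=0 t=1 v=8: → [1,5); WM=−∞
i=1 t=1 v=9: → [1,5); WM=−∞
i=2 t=2 v=2: → [1,6); WM=−∞
i=3 t=2 v=4: → [1,6); WM=1
i=4 t=2 v=8: → [1,6); WM=1
i=5 t=8 v=8: → [8,12); WM=1
i=6 t=9 v=4: → [8,13); WM=1
i=7 t=11 v=3: → [8,15); WM=10
i=8 t=12 v=1: → [8,16); WM=10
i=9 t=8 v=2: DROP (t<10-1); WM=10
i=10 t=7 v=7: DROP (t<10-1); WM=10
i=11 t=9 v=6: → [8,16); WM=11
i=12 t=17 v=9: → [17,21); WM=11
i=13 t=15 v=6: → [8,21); WM=11
i=14 t=17 v=6: → [8,21); WM=11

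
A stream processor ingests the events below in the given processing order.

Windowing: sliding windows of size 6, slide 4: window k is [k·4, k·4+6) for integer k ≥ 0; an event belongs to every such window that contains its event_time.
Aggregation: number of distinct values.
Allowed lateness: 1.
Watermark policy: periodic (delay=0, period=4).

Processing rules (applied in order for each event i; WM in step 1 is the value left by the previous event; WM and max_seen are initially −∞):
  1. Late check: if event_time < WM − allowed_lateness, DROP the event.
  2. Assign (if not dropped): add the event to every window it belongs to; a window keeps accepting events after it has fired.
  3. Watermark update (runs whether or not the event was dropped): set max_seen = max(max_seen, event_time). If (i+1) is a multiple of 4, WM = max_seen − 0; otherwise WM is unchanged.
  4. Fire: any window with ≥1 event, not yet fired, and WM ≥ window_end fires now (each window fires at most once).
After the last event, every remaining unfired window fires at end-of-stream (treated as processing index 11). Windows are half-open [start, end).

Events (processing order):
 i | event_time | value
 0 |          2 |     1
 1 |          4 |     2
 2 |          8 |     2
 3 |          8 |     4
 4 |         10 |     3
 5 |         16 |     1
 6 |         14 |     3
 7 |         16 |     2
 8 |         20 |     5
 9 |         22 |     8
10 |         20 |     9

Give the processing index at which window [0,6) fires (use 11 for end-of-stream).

3

i=0 t=2 v=1: → [0,6); WM=−∞
i=1 t=4 v=2: → [4,10),[0,6); WM=−∞
i=2 t=8 v=2: → [8,14),[4,10); WM=−∞
i=3 t=8 v=4: → [8,14),[4,10); WM=8; [0,6) fires=2
i=4 t=10 v=3: → [8,14); WM=8
i=5 t=16 v=1: → [16,22),[12,18); WM=8
i=6 t=14 v=3: → [12,18); WM=8
i=7 t=16 v=2: → [16,22),[12,18); WM=16; [4,10) fires=2 [8,14) fires=3
i=8 t=20 v=5: → [20,26),[16,22); WM=16
i=9 t=22 v=8: → [20,26); WM=16
i=10 t=20 v=9: → [20,26),[16,22); WM=16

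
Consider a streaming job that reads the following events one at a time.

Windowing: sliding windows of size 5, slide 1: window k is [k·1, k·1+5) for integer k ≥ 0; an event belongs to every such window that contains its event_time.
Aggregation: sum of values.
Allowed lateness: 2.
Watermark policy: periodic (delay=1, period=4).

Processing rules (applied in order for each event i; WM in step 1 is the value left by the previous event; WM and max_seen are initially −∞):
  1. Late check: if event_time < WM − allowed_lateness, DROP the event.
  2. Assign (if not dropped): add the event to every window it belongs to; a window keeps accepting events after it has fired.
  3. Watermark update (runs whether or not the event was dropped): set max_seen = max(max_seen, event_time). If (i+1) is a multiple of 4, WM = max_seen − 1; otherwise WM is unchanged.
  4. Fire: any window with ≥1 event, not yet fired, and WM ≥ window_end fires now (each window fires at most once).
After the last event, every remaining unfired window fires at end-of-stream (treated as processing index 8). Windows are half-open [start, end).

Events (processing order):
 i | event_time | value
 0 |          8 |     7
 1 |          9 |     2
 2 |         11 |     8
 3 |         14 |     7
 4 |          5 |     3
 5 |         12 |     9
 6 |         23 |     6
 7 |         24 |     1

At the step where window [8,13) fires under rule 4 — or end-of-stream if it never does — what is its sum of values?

17

i=0 t=8 v=7: → [8,13),[7,12),[6,11),[5,10),[4,9); WM=−∞
i=1 t=9 v=2: → [9,14),[8,13),[7,12),[6,11),[5,10); WM=−∞
i=2 t=11 v=8: → [11,16),[10,15),[9,14),[8,13),[7,12); WM=−∞
i=3 t=14 v=7: → [14,19),[13,18),[12,17),[11,16),[10,15); WM=13; [4,9) fires=7 [5,10) fires=9 [6,11) fires=9 [7,12) fires=17 [8,13) fires=17
i=4 t=5 v=3: DROP (t<13-2); WM=13
i=5 t=12 v=9: → [12,17),[11,16),[10,15),[9,14),[8,13); WM=13
i=6 t=23 v=6: → [23,28),[22,27),[21,26),[20,25),[19,24); WM=13
i=7 t=24 v=1: → [24,29),[23,28),[22,27),[21,26),[20,25); WM=23; [9,14) fires=19 [10,15) fires=24 [11,16) fires=24 [12,17) fires=16 [13,18) fires=7 [14,19) fires=7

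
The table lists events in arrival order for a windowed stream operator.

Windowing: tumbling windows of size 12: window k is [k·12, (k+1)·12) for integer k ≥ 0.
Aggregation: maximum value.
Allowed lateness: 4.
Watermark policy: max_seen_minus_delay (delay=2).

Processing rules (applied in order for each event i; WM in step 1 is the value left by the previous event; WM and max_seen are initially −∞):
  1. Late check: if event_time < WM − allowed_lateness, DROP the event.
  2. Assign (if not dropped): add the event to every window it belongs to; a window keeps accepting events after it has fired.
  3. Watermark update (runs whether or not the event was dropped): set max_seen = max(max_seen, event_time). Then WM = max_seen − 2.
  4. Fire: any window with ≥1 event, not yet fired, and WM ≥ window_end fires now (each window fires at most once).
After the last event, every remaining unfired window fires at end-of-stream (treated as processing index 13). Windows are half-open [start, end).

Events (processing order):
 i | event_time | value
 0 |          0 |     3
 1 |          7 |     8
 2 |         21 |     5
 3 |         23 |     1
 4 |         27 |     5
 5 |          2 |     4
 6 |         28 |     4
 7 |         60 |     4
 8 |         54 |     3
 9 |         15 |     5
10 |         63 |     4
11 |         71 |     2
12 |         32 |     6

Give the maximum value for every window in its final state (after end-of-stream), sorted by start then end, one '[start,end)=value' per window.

i=0 t=0 v=3: → [0,12); WM=-2
i=1 t=7 v=8: → [0,12); WM=5
i=2 t=21 v=5: → [12,24); WM=19; [0,12) fires=8
i=3 t=23 v=1: → [12,24); WM=21
i=4 t=27 v=5: → [24,36); WM=25; [12,24) fires=5
i=5 t=2 v=4: DROP (t<25-4); WM=25
i=6 t=28 v=4: → [24,36); WM=26
i=7 t=60 v=4: → [60,72); WM=58; [24,36) fires=5
i=8 t=54 v=3: → [48,60); WM=58
i=9 t=15 v=5: DROP (t<58-4); WM=58
i=10 t=63 v=4: → [60,72); WM=61; [48,60) fires=3
i=11 t=71 v=2: → [60,72); WM=69
i=12 t=32 v=6: DROP (t<69-4); WM=69

[0,12)=8 [12,24)=5 [24,36)=5 [48,60)=3 [60,72)=4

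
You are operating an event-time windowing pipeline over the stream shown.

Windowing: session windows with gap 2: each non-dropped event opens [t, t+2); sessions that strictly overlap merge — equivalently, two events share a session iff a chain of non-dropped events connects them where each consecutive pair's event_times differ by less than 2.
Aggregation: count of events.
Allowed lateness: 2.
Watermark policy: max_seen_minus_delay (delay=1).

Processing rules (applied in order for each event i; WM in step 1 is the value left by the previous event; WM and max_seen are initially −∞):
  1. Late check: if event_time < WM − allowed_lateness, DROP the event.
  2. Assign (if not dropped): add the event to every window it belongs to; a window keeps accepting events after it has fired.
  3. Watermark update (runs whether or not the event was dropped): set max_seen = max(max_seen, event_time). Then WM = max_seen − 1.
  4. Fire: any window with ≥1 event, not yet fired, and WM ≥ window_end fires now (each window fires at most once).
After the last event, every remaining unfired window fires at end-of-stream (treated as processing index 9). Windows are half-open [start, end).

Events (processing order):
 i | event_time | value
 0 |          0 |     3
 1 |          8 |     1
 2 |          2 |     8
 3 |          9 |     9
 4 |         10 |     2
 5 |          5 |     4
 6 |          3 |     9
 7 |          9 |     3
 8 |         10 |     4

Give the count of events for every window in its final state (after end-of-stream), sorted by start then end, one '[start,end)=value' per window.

i=0 t=0 v=3: → [0,2); WM=-1
i=1 t=8 v=1: → [8,10); WM=7
i=2 t=2 v=8: DROP (t<7-2); WM=7
i=3 t=9 v=9: → [8,11); WM=8
i=4 t=10 v=2: → [8,12); WM=9
i=5 t=5 v=4: DROP (t<9-2); WM=9
i=6 t=3 v=9: DROP (t<9-2); WM=9
i=7 t=9 v=3: → [8,12); WM=9
i=8 t=10 v=4: → [8,12); WM=9

[0,2)=1 [8,12)=5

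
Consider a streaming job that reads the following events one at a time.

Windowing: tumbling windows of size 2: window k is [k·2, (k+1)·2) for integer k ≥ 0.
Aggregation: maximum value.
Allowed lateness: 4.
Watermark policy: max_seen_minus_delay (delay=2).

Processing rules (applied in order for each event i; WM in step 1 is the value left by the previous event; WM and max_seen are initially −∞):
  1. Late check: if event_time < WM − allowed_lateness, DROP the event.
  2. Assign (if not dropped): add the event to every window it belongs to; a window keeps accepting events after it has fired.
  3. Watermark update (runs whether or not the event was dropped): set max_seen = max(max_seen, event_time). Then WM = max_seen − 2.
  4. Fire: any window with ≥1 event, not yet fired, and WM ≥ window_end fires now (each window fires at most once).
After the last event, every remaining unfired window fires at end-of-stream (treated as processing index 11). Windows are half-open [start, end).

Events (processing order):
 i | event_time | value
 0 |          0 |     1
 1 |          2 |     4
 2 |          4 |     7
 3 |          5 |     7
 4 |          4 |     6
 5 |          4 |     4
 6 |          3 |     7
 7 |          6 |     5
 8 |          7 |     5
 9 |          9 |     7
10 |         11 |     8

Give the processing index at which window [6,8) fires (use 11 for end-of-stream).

i=0 t=0 v=1: → [0,2); WM=-2
i=1 t=2 v=4: → [2,4); WM=0
i=2 t=4 v=7: → [4,6); WM=2; [0,2) fires=1
i=3 t=5 v=7: → [4,6); WM=3
i=4 t=4 v=6: → [4,6); WM=3
i=5 t=4 v=4: → [4,6); WM=3
i=6 t=3 v=7: → [2,4); WM=3
i=7 t=6 v=5: → [6,8); WM=4; [2,4) fires=7
i=8 t=7 v=5: → [6,8); WM=5
i=9 t=9 v=7: → [8,10); WM=7; [4,6) fires=7
i=10 t=11 v=8: → [10,12); WM=9; [6,8) fires=5

10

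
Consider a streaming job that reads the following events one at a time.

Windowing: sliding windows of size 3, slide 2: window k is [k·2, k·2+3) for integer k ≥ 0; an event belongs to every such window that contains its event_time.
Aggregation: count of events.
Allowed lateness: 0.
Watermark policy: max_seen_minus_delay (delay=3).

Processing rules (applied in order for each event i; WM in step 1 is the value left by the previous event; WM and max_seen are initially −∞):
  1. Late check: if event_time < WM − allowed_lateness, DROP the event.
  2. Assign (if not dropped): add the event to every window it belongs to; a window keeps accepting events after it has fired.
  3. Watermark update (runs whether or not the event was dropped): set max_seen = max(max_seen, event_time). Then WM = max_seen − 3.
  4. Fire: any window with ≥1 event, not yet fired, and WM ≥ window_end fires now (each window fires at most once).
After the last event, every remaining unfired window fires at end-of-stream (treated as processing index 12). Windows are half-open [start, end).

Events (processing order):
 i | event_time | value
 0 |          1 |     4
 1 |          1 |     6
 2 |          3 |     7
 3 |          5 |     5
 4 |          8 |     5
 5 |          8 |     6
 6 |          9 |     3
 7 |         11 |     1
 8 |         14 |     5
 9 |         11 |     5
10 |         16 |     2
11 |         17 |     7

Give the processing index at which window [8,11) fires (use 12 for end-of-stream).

8

i=0 t=1 v=4: → [0,3); WM=-2
i=1 t=1 v=6: → [0,3); WM=-2
i=2 t=3 v=7: → [2,5); WM=0
i=3 t=5 v=5: → [4,7); WM=2
i=4 t=8 v=5: → [8,11),[6,9); WM=5; [0,3) fires=2 [2,5) fires=1
i=5 t=8 v=6: → [8,11),[6,9); WM=5
i=6 t=9 v=3: → [8,11); WM=6
i=7 t=11 v=1: → [10,13); WM=8; [4,7) fires=1
i=8 t=14 v=5: → [14,17),[12,15); WM=11; [6,9) fires=2 [8,11) fires=3
i=9 t=11 v=5: → [10,13); WM=11
i=10 t=16 v=2: → [16,19),[14,17); WM=13; [10,13) fires=2
i=11 t=17 v=7: → [16,19); WM=14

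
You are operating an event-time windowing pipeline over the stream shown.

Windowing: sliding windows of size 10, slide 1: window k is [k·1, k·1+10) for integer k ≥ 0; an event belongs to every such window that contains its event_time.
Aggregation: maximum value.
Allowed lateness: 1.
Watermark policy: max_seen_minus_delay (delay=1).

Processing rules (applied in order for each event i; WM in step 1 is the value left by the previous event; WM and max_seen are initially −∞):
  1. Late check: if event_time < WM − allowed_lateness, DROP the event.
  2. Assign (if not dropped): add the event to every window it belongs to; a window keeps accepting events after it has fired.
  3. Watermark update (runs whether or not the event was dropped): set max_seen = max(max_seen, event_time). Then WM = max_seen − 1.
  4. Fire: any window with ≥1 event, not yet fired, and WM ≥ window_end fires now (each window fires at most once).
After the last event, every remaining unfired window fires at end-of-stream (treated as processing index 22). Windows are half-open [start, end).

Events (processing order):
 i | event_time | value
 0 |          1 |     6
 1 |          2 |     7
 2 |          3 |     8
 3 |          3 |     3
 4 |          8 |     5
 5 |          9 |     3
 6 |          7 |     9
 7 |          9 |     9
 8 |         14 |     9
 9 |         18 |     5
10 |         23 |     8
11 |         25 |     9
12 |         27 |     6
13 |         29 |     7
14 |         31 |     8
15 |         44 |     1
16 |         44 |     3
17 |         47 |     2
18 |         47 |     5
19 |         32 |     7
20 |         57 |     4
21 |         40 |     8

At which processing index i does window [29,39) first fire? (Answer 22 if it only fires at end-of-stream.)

15

i=0 t=1 v=6: → [1,11),[0,10); WM=0
i=1 t=2 v=7: → [2,12),[1,11),[0,10); WM=1
i=2 t=3 v=8: → [3,13),[2,12),[1,11),[0,10); WM=2
i=3 t=3 v=3: → [3,13),[2,12),[1,11),[0,10); WM=2
i=4 t=8 v=5: → [8,18),[7,17),[6,16),[5,15),[4,14),[3,13),[2,12),[1,11),[0,10); WM=7
i=5 t=9 v=3: → [9,19),[8,18),[7,17),[6,16),[5,15),[4,14),[3,13),[2,12),[1,11),[0,10); WM=8
i=6 t=7 v=9: → [7,17),[6,16),[5,15),[4,14),[3,13),[2,12),[1,11),[0,10); WM=8
i=7 t=9 v=9: → [9,19),[8,18),[7,17),[6,16),[5,15),[4,14),[3,13),[2,12),[1,11),[0,10); WM=8
i=8 t=14 v=9: → [14,24),[13,23),[12,22),[11,21),[10,20),[9,19),[8,18),[7,17),[6,16),[5,15); WM=13; [0,10) fires=9 [1,11) fires=9 [2,12) fires=9 [3,13) fires=9
i=9 t=18 v=5: → [18,28),[17,27),[16,26),[15,25),[14,24),[13,23),[12,22),[11,21),[10,20),[9,19); WM=17; [4,14) fires=9 [5,15) fires=9 [6,16) fires=9 [7,17) fires=9
i=10 t=23 v=8: → [23,33),[22,32),[21,31),[20,30),[19,29),[18,28),[17,27),[16,26),[15,25),[14,24); WM=22; [8,18) fires=9 [9,19) fires=9 [10,20) fires=9 [11,21) fires=9 [12,22) fires=9
i=11 t=25 v=9: → [25,35),[24,34),[23,33),[22,32),[21,31),[20,30),[19,29),[18,28),[17,27),[16,26); WM=24; [13,23) fires=9 [14,24) fires=9
i=12 t=27 v=6: → [27,37),[26,36),[25,35),[24,34),[23,33),[22,32),[21,31),[20,30),[19,29),[18,28); WM=26; [15,25) fires=8 [16,26) fires=9
i=13 t=29 v=7: → [29,39),[28,38),[27,37),[26,36),[25,35),[24,34),[23,33),[22,32),[21,31),[20,30); WM=28; [17,27) fires=9 [18,28) fires=9
i=14 t=31 v=8: → [31,41),[30,40),[29,39),[28,38),[27,37),[26,36),[25,35),[24,34),[23,33),[22,32); WM=30; [19,29) fires=9 [20,30) fires=9
i=15 t=44 v=1: → [44,54),[43,53),[42,52),[41,51),[40,50),[39,49),[38,48),[37,47),[36,46),[35,45); WM=43; [21,31) fires=9 [22,32) fires=9 [23,33) fires=9 [24,34) fires=9 [25,35) fires=9 [26,36) fires=8 [27,37) fires=8 [28,38) fires=8 [29,39) fires=8 [30,40) fires=8 [31,41) fires=8
i=16 t=44 v=3: → [44,54),[43,53),[42,52),[41,51),[40,50),[39,49),[38,48),[37,47),[36,46),[35,45); WM=43
i=17 t=47 v=2: → [47,57),[46,56),[45,55),[44,54),[43,53),[42,52),[41,51),[40,50),[39,49),[38,48); WM=46; [35,45) fires=3 [36,46) fires=3
i=18 t=47 v=5: → [47,57),[46,56),[45,55),[44,54),[43,53),[42,52),[41,51),[40,50),[39,49),[38,48); WM=46
i=19 t=32 v=7: DROP (t<46-1); WM=46
i=20 t=57 v=4: → [57,67),[56,66),[55,65),[54,64),[53,63),[52,62),[51,61),[50,60),[49,59),[48,58); WM=56; [37,47) fires=3 [38,48) fires=5 [39,49) fires=5 [40,50) fires=5 [41,51) fires=5 [42,52) fires=5 [43,53) fires=5 [44,54) fires=5 [45,55) fires=5 [46,56) fires=5
i=21 t=40 v=8: DROP (t<56-1); WM=56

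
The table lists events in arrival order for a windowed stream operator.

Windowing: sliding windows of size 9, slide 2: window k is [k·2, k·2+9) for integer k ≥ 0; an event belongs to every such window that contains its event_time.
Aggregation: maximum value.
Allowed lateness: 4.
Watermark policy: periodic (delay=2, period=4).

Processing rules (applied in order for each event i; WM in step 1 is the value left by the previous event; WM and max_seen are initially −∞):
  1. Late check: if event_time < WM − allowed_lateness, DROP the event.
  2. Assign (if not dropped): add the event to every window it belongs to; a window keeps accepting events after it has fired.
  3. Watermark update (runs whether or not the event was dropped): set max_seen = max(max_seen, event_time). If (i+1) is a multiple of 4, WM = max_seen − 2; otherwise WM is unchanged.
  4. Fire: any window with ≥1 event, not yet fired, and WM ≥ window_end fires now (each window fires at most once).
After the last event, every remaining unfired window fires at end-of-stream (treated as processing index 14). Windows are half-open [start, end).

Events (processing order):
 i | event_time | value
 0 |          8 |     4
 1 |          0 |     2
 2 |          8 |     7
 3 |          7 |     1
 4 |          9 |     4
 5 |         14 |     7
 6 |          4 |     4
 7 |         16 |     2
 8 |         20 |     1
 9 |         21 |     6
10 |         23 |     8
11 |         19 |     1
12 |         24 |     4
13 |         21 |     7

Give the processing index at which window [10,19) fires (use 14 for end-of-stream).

i=0 t=8 v=4: → [8,17),[6,15),[4,13),[2,11),[0,9); WM=−∞
i=1 t=0 v=2: → [0,9); WM=−∞
i=2 t=8 v=7: → [8,17),[6,15),[4,13),[2,11),[0,9); WM=−∞
i=3 t=7 v=1: → [6,15),[4,13),[2,11),[0,9); WM=6
i=4 t=9 v=4: → [8,17),[6,15),[4,13),[2,11); WM=6
i=5 t=14 v=7: → [14,23),[12,21),[10,19),[8,17),[6,15); WM=6
i=6 t=4 v=4: → [4,13),[2,11),[0,9); WM=6
i=7 t=16 v=2: → [16,25),[14,23),[12,21),[10,19),[8,17); WM=14; [0,9) fires=7 [2,11) fires=7 [4,13) fires=7
i=8 t=20 v=1: → [20,29),[18,27),[16,25),[14,23),[12,21); WM=14
i=9 t=21 v=6: → [20,29),[18,27),[16,25),[14,23); WM=14
i=10 t=23 v=8: → [22,31),[20,29),[18,27),[16,25); WM=14
i=11 t=19 v=1: → [18,27),[16,25),[14,23),[12,21); WM=21; [6,15) fires=7 [8,17) fires=7 [10,19) fires=7 [12,21) fires=7
i=12 t=24 v=4: → [24,33),[22,31),[20,29),[18,27),[16,25); WM=21
i=13 t=21 v=7: → [20,29),[18,27),[16,25),[14,23); WM=21

11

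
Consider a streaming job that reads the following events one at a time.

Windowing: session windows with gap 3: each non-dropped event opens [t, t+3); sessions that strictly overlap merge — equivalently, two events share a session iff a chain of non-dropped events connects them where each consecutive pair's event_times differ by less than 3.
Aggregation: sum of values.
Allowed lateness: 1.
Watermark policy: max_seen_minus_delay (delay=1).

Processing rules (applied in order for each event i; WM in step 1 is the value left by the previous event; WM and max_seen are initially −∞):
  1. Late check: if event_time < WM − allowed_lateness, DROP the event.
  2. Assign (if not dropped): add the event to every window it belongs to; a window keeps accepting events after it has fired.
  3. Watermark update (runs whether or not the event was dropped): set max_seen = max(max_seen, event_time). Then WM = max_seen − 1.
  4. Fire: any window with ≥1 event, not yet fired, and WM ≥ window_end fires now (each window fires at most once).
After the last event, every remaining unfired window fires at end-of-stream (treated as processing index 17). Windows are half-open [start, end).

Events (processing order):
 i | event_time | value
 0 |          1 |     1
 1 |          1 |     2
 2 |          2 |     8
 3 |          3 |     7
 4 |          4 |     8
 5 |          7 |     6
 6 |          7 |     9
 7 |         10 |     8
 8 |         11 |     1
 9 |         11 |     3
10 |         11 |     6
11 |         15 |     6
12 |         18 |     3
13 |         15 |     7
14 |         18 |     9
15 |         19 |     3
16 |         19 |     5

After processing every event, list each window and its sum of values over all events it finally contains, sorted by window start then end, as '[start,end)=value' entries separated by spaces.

[1,7)=26 [7,10)=15 [10,14)=18 [15,18)=6 [18,22)=20

i=0 t=1 v=1: → [1,4); WM=0
i=1 t=1 v=2: → [1,4); WM=0
i=2 t=2 v=8: → [1,5); WM=1
i=3 t=3 v=7: → [1,6); WM=2
i=4 t=4 v=8: → [1,7); WM=3
i=5 t=7 v=6: → [7,10); WM=6
i=6 t=7 v=9: → [7,10); WM=6
i=7 t=10 v=8: → [10,13); WM=9
i=8 t=11 v=1: → [10,14); WM=10
i=9 t=11 v=3: → [10,14); WM=10
i=10 t=11 v=6: → [10,14); WM=10
i=11 t=15 v=6: → [15,18); WM=14
i=12 t=18 v=3: → [18,21); WM=17
i=13 t=15 v=7: DROP (t<17-1); WM=17
i=14 t=18 v=9: → [18,21); WM=17
i=15 t=19 v=3: → [18,22); WM=18
i=16 t=19 v=5: → [18,22); WM=18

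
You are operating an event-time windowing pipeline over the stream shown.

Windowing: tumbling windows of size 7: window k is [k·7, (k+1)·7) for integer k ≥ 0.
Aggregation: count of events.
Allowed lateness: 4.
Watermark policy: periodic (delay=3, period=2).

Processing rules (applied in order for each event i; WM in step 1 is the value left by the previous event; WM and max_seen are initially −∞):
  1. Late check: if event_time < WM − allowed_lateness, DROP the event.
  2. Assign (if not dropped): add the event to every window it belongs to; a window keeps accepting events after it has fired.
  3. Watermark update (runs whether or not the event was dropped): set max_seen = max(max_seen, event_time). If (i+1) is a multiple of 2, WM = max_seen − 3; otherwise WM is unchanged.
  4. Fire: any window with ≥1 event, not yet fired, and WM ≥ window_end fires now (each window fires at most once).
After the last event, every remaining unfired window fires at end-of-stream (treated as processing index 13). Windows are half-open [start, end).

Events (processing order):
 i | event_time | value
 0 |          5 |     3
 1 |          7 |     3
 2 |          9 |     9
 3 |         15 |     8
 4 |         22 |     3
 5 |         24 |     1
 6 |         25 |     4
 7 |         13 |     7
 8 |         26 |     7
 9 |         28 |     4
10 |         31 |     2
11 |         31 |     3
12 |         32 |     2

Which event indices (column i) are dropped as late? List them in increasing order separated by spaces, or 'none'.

7

i=0 t=5 v=3: → [0,7); WM=−∞
i=1 t=7 v=3: → [7,14); WM=4
i=2 t=9 v=9: → [7,14); WM=4
i=3 t=15 v=8: → [14,21); WM=12; [0,7) fires=1
i=4 t=22 v=3: → [21,28); WM=12
i=5 t=24 v=1: → [21,28); WM=21; [7,14) fires=2 [14,21) fires=1
i=6 t=25 v=4: → [21,28); WM=21
i=7 t=13 v=7: DROP (t<21-4); WM=22
i=8 t=26 v=7: → [21,28); WM=22
i=9 t=28 v=4: → [28,35); WM=25
i=10 t=31 v=2: → [28,35); WM=25
i=11 t=31 v=3: → [28,35); WM=28; [21,28) fires=4
i=12 t=32 v=2: → [28,35); WM=28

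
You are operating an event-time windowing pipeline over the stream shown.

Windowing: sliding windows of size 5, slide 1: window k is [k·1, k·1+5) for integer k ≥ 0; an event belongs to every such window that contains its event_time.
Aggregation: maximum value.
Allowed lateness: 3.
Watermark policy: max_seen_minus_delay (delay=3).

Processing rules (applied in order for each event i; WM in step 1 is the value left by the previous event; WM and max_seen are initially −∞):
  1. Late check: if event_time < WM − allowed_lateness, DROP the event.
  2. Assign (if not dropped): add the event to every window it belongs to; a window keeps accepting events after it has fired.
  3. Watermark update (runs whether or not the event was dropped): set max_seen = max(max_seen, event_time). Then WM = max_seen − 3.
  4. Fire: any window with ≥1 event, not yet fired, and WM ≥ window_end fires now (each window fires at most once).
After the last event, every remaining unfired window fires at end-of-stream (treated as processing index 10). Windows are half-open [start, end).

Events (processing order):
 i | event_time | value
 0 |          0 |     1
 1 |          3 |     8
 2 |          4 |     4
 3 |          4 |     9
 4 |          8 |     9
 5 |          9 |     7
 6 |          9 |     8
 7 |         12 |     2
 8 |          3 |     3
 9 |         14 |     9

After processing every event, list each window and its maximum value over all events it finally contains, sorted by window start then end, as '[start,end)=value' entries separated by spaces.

[0,5)=9 [1,6)=9 [2,7)=9 [3,8)=9 [4,9)=9 [5,10)=9 [6,11)=9 [7,12)=9 [8,13)=9 [9,14)=8 [10,15)=9 [11,16)=9 [12,17)=9 [13,18)=9 [14,19)=9

i=0 t=0 v=1: → [0,5); WM=-3
i=1 t=3 v=8: → [3,8),[2,7),[1,6),[0,5); WM=0
i=2 t=4 v=4: → [4,9),[3,8),[2,7),[1,6),[0,5); WM=1
i=3 t=4 v=9: → [4,9),[3,8),[2,7),[1,6),[0,5); WM=1
i=4 t=8 v=9: → [8,13),[7,12),[6,11),[5,10),[4,9); WM=5; [0,5) fires=9
i=5 t=9 v=7: → [9,14),[8,13),[7,12),[6,11),[5,10); WM=6; [1,6) fires=9
i=6 t=9 v=8: → [9,14),[8,13),[7,12),[6,11),[5,10); WM=6
i=7 t=12 v=2: → [12,17),[11,16),[10,15),[9,14),[8,13); WM=9; [2,7) fires=9 [3,8) fires=9 [4,9) fires=9
i=8 t=3 v=3: DROP (t<9-3); WM=9
i=9 t=14 v=9: → [14,19),[13,18),[12,17),[11,16),[10,15); WM=11; [5,10) fires=9 [6,11) fires=9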